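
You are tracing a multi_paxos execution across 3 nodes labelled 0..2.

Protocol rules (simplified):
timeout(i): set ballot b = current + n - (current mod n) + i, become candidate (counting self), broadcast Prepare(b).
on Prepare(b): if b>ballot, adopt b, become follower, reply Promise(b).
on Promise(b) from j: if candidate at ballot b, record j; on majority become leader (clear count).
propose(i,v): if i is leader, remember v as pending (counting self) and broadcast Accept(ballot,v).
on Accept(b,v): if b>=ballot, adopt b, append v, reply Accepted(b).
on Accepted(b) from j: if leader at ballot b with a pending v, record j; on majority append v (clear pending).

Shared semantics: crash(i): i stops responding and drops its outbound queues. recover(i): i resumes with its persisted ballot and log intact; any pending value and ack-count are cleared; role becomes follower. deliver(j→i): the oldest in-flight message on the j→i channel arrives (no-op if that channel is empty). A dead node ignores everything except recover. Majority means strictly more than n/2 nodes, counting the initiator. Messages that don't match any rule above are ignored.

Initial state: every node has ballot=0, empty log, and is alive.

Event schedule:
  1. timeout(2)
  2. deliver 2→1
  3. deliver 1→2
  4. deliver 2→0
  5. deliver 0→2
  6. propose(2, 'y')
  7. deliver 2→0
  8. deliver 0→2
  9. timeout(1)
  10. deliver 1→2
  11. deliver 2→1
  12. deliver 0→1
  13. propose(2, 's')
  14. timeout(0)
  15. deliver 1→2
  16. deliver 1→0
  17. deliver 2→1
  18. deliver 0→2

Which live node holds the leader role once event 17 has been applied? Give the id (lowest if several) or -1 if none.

1

1. timeout(2):  <2:cand b5 ->
2. deliver 2→1:  <1:foll b5 ->
3. deliver 1→2:  <2:lead b5 ->
4. deliver 2→0:  <0:foll b5 ->
5. deliver 0→2:  nop
6. propose(2,'y'):  nop
7. deliver 2→0:  <0:foll b5 y>
8. deliver 0→2:  <2:lead b5 y>
9. timeout(1):  <1:cand b7 ->
10. deliver 1→2:  <2:foll b7 y>
11. deliver 2→1:  nop
12. deliver 0→1:  nop
13. propose(2,'s'):  nop
14. timeout(0):  <0:cand b6 y>
15. deliver 1→2:  nop
16. deliver 1→0:  <0:foll b7 y>
17. deliver 2→1:  <1:lead b7 ->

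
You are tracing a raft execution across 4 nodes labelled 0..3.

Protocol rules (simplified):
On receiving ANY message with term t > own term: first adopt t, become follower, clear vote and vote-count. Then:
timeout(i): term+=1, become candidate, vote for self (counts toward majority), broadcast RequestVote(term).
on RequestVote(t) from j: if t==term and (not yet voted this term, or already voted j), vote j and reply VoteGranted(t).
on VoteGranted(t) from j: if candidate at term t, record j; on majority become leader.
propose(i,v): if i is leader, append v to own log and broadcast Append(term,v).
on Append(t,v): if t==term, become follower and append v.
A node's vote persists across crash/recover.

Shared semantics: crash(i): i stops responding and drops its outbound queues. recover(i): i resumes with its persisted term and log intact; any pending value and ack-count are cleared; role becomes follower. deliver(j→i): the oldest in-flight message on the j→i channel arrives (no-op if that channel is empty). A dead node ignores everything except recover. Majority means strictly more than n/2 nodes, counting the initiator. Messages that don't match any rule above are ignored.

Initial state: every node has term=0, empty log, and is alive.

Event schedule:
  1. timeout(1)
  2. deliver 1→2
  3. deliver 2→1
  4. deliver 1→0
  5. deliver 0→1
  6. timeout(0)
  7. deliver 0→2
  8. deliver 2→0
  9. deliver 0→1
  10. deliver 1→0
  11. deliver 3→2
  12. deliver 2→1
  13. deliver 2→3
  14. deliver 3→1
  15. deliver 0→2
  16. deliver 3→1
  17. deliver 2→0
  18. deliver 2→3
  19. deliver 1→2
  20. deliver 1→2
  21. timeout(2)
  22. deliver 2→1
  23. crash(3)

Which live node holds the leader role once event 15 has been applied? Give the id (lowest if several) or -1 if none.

0

after 1 — timeout(1): n1:cand/t1/[-]
after 2 — deliver 1→2: n2:foll/t1/[-]
after 3 — deliver 2→1: ·
after 4 — deliver 1→0: n0:foll/t1/[-]
after 5 — deliver 0→1: n1:lead/t1/[-]
after 6 — timeout(0): n0:cand/t2/[-]
after 7 — deliver 0→2: n2:foll/t2/[-]
after 8 — deliver 2→0: ·
after 9 — deliver 0→1: n1:foll/t2/[-]
after 10 — deliver 1→0: n0:lead/t2/[-]
after 11 — deliver 3→2: ·
after 12 — deliver 2→1: ·
after 13 — deliver 2→3: ·
after 14 — deliver 3→1: ·
after 15 — deliver 0→2: ·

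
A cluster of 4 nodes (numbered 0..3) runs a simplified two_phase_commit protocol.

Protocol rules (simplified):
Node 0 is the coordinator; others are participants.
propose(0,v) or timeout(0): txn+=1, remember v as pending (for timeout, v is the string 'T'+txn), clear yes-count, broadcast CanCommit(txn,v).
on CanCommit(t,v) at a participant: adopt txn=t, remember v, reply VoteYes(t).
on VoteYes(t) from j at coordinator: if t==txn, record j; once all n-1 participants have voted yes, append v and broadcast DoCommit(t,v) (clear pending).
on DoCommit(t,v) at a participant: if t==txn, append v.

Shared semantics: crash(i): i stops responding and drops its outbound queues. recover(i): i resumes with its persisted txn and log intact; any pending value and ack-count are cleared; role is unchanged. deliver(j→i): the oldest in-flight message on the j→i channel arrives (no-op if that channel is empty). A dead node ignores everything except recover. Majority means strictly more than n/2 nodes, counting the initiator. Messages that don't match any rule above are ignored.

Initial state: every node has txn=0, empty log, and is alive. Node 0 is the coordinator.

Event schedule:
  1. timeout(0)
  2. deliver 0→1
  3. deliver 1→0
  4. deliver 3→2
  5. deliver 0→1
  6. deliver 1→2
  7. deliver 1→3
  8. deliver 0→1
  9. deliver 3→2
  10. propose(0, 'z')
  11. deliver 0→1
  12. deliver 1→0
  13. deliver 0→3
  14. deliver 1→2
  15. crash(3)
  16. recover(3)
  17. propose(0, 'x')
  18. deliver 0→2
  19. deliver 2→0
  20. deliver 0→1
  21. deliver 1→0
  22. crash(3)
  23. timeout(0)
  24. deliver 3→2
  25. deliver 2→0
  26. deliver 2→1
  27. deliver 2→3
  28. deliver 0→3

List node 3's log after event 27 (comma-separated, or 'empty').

after 1 — timeout(0): n0:coor/t1/[-]
after 2 — deliver 0→1: n1:part/t1/[-]
after 3 — deliver 1→0: ·
after 4 — deliver 3→2: ·
after 5 — deliver 0→1: ·
after 6 — deliver 1→2: ·
after 7 — deliver 1→3: ·
after 8 — deliver 0→1: ·
after 9 — deliver 3→2: ·
after 10 — propose(0,'z'): n0:coor/t2/[-]
after 11 — deliver 0→1: n1:part/t2/[-]
after 12 — deliver 1→0: ·
after 13 — deliver 0→3: n3:part/t1/[-]
after 14 — deliver 1→2: ·
after 15 — crash(3): n3:✗part/t1/[-]
after 16 — recover(3): n3:part/t1/[-]
after 17 — propose(0,'x'): n0:coor/t3/[-]
after 18 — deliver 0→2: n2:part/t1/[-]
after 19 — deliver 2→0: ·
after 20 — deliver 0→1: n1:part/t3/[-]
after 21 — deliver 1→0: ·
after 22 — crash(3): n3:✗part/t1/[-]
after 23 — timeout(0): n0:coor/t4/[-]
after 24 — deliver 3→2: ·
after 25 — deliver 2→0: ·
after 26 — deliver 2→1: ·
after 27 — deliver 2→3: ·

empty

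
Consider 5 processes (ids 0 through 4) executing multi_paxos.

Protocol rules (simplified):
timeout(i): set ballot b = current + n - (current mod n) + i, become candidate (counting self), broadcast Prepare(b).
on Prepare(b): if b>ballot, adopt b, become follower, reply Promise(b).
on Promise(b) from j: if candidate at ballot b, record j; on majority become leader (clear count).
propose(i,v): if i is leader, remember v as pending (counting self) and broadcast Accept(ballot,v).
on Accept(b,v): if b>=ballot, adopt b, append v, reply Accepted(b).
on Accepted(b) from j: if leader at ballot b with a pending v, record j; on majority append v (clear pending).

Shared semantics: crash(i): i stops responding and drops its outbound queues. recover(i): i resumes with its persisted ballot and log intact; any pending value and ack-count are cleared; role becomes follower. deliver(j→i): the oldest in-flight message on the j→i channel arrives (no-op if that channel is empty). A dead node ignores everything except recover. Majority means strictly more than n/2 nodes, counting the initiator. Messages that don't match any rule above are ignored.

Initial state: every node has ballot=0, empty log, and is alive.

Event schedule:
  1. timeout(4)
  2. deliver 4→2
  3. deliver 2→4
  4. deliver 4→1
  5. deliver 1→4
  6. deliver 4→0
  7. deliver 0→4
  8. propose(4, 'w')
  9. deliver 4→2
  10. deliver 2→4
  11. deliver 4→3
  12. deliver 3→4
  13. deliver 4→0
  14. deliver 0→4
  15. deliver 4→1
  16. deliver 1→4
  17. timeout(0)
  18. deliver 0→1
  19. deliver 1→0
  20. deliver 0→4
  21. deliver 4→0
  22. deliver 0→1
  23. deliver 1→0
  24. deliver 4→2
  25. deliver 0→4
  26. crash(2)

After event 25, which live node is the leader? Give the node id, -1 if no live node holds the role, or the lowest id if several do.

0

after 1 — timeout(4): n4:cand/b9/[-]
after 2 — deliver 4→2: n2:foll/b9/[-]
after 3 — deliver 2→4: ·
after 4 — deliver 4→1: n1:foll/b9/[-]
after 5 — deliver 1→4: n4:lead/b9/[-]
after 6 — deliver 4→0: n0:foll/b9/[-]
after 7 — deliver 0→4: ·
after 8 — propose(4,'w'): ·
after 9 — deliver 4→2: n2:foll/b9/[w]
after 10 — deliver 2→4: ·
after 11 — deliver 4→3: n3:foll/b9/[-]
after 12 — deliver 3→4: ·
after 13 — deliver 4→0: n0:foll/b9/[w]
after 14 — deliver 0→4: n4:lead/b9/[w]
after 15 — deliver 4→1: n1:foll/b9/[w]
after 16 — deliver 1→4: ·
after 17 — timeout(0): n0:cand/b10/[w]
after 18 — deliver 0→1: n1:foll/b10/[w]
after 19 — deliver 1→0: ·
after 20 — deliver 0→4: n4:foll/b10/[w]
after 21 — deliver 4→0: n0:lead/b10/[w]
after 22 — deliver 0→1: ·
after 23 — deliver 1→0: ·
after 24 — deliver 4→2: ·
after 25 — deliver 0→4: ·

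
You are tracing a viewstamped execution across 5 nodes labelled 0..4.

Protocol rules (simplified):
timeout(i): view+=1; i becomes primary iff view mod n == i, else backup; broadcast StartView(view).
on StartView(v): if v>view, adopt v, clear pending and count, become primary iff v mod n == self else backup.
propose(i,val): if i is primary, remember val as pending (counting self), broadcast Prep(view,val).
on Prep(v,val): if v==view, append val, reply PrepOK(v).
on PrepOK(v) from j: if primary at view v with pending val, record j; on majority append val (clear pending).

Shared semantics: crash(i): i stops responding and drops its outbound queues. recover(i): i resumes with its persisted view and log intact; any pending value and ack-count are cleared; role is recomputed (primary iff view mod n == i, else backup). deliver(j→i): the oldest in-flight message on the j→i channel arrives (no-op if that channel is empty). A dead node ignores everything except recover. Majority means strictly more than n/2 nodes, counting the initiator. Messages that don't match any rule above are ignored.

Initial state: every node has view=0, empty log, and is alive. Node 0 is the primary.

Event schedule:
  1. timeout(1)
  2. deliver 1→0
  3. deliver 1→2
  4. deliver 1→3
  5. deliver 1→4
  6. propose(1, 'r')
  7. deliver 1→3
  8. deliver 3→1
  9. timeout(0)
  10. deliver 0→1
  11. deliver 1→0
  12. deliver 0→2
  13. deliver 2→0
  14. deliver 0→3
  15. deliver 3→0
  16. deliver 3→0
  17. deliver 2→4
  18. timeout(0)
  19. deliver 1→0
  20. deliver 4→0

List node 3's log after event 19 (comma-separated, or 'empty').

r

step 1 timeout(1): 1={prim,v=1,log=-}
step 2 deliver 1→0: 0={back,v=1,log=-}
step 3 deliver 1→2: 2={back,v=1,log=-}
step 4 deliver 1→3: 3={back,v=1,log=-}
step 5 deliver 1→4: 4={back,v=1,log=-}
step 6 propose(1,'r'): —
step 7 deliver 1→3: 3={back,v=1,log=r}
step 8 deliver 3→1: —
step 9 timeout(0): 0={back,v=2,log=-}
step 10 deliver 0→1: 1={back,v=2,log=-}
step 11 deliver 1→0: —
step 12 deliver 0→2: 2={prim,v=2,log=-}
step 13 deliver 2→0: —
step 14 deliver 0→3: 3={back,v=2,log=r}
step 15 deliver 3→0: —
step 16 deliver 3→0: —
step 17 deliver 2→4: —
step 18 timeout(0): 0={back,v=3,log=-}
step 19 deliver 1→0: —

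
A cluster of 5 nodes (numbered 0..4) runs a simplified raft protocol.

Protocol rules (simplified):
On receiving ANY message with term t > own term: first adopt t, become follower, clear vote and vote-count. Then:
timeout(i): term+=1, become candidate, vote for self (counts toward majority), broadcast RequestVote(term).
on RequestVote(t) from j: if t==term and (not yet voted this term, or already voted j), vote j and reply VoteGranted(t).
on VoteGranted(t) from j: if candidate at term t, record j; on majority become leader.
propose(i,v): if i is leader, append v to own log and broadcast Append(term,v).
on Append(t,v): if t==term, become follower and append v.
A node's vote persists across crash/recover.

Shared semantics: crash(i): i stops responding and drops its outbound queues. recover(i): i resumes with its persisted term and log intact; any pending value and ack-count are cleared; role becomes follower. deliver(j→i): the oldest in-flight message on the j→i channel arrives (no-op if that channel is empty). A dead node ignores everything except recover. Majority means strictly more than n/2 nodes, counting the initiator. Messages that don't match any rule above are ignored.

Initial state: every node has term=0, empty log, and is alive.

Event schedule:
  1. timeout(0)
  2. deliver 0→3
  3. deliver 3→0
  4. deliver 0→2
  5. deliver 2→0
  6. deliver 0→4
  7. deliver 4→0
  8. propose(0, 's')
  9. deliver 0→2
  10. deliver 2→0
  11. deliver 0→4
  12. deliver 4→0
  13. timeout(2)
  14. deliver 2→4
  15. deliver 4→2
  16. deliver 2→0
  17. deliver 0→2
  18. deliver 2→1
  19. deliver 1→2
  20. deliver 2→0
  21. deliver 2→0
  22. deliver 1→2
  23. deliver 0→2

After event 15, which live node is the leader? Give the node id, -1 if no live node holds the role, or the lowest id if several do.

0

step 1 timeout(0): 0={cand,t=1,log=-}
step 2 deliver 0→3: 3={foll,t=1,log=-}
step 3 deliver 3→0: —
step 4 deliver 0→2: 2={foll,t=1,log=-}
step 5 deliver 2→0: 0={lead,t=1,log=-}
step 6 deliver 0→4: 4={foll,t=1,log=-}
step 7 deliver 4→0: —
step 8 propose(0,'s'): 0={lead,t=1,log=s}
step 9 deliver 0→2: 2={foll,t=1,log=s}
step 10 deliver 2→0: —
step 11 deliver 0→4: 4={foll,t=1,log=s}
step 12 deliver 4→0: —
step 13 timeout(2): 2={cand,t=2,log=s}
step 14 deliver 2→4: 4={foll,t=2,log=s}
step 15 deliver 4→2: —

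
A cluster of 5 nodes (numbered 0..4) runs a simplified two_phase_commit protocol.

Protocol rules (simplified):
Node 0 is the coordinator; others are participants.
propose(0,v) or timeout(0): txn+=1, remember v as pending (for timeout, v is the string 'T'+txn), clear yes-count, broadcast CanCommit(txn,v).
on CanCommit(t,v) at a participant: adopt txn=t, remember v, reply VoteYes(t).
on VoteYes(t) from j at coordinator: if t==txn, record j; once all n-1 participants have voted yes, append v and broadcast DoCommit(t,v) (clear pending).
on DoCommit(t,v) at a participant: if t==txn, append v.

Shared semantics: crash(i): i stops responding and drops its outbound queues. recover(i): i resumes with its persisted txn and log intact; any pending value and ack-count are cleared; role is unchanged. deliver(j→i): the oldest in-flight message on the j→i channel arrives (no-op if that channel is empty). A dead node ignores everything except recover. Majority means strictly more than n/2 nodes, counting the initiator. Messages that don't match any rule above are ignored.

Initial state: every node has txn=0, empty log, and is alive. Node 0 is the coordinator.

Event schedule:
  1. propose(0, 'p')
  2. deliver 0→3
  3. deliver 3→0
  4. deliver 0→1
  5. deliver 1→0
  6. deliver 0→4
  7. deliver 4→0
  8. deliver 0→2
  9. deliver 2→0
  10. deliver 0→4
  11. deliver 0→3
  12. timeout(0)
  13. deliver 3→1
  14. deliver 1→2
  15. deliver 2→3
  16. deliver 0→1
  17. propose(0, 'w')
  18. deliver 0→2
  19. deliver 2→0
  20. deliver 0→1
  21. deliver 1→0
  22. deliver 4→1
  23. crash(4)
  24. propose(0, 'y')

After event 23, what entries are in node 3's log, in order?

e1 propose(0,'p'): 0[coor,t=1,-]
e2 deliver 0→3: 3[part,t=1,-]
e3 deliver 3→0: ·
e4 deliver 0→1: 1[part,t=1,-]
e5 deliver 1→0: ·
e6 deliver 0→4: 4[part,t=1,-]
e7 deliver 4→0: ·
e8 deliver 0→2: 2[part,t=1,-]
e9 deliver 2→0: 0[coor,t=1,p]
e10 deliver 0→4: 4[part,t=1,p]
e11 deliver 0→3: 3[part,t=1,p]
e12 timeout(0): 0[coor,t=2,p]
e13 deliver 3→1: ·
e14 deliver 1→2: ·
e15 deliver 2→3: ·
e16 deliver 0→1: 1[part,t=1,p]
e17 propose(0,'w'): 0[coor,t=3,p]
e18 deliver 0→2: 2[part,t=1,p]
e19 deliver 2→0: ·
e20 deliver 0→1: 1[part,t=2,p]
e21 deliver 1→0: ·
e22 deliver 4→1: ·
e23 crash(4): 4[✗part,t=1,p]

p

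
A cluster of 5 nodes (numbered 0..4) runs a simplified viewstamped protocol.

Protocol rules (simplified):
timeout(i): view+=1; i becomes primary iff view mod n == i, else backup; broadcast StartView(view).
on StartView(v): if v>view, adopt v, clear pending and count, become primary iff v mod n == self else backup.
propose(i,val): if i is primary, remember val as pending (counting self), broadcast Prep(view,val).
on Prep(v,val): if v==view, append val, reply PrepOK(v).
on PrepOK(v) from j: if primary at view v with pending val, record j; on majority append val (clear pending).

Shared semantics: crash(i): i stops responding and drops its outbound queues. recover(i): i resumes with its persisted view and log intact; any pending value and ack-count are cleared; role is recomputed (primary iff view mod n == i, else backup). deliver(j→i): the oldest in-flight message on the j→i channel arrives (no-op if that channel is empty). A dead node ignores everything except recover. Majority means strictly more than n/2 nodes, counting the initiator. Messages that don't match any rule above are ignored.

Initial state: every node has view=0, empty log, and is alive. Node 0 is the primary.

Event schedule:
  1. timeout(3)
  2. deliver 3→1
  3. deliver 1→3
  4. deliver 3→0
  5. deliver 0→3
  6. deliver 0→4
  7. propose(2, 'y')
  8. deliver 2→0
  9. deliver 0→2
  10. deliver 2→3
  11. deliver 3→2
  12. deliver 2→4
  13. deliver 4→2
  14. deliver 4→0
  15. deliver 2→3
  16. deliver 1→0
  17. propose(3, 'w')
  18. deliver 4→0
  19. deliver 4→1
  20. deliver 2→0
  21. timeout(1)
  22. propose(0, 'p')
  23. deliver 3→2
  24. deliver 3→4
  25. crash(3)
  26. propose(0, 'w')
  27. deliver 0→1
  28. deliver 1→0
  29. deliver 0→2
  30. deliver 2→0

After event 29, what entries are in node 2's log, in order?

empty

after 1 — timeout(3): n3:back/v1/[-]
after 2 — deliver 3→1: n1:prim/v1/[-]
after 3 — deliver 1→3: ·
after 4 — deliver 3→0: n0:back/v1/[-]
after 5 — deliver 0→3: ·
after 6 — deliver 0→4: ·
after 7 — propose(2,'y'): ·
after 8 — deliver 2→0: ·
after 9 — deliver 0→2: ·
after 10 — deliver 2→3: ·
after 11 — deliver 3→2: n2:back/v1/[-]
after 12 — deliver 2→4: ·
after 13 — deliver 4→2: ·
after 14 — deliver 4→0: ·
after 15 — deliver 2→3: ·
after 16 — deliver 1→0: ·
after 17 — propose(3,'w'): ·
after 18 — deliver 4→0: ·
after 19 — deliver 4→1: ·
after 20 — deliver 2→0: ·
after 21 — timeout(1): n1:back/v2/[-]
after 22 — propose(0,'p'): ·
after 23 — deliver 3→2: ·
after 24 — deliver 3→4: n4:back/v1/[-]
after 25 — crash(3): n3:✗back/v1/[-]
after 26 — propose(0,'w'): ·
after 27 — deliver 0→1: ·
after 28 — deliver 1→0: n0:back/v2/[-]
after 29 — deliver 0→2: ·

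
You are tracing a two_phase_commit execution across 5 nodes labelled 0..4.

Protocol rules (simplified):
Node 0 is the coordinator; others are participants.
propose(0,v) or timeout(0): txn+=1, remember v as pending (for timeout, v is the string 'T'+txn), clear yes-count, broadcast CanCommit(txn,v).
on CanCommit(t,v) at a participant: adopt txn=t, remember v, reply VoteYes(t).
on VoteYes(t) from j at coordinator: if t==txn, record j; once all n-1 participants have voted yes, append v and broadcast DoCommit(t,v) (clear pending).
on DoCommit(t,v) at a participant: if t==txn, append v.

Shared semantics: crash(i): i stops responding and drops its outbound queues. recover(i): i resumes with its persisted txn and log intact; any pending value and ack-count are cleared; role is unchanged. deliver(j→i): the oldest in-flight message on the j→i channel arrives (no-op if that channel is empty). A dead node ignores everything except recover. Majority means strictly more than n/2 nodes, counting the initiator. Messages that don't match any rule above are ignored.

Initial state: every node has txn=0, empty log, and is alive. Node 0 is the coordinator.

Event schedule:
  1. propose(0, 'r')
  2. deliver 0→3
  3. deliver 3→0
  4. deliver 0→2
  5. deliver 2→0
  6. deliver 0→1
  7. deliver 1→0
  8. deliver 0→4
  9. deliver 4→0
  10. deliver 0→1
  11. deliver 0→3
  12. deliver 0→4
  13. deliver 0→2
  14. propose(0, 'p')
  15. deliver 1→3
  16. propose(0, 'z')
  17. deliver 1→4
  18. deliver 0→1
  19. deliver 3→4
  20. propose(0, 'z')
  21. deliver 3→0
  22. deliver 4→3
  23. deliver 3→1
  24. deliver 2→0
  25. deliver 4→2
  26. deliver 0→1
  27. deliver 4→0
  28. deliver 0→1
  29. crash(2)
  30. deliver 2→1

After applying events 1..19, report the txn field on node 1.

2

1. propose(0,'r'):  <0:coor t1 ->
2. deliver 0→3:  <3:part t1 ->
3. deliver 3→0:  nop
4. deliver 0→2:  <2:part t1 ->
5. deliver 2→0:  nop
6. deliver 0→1:  <1:part t1 ->
7. deliver 1→0:  nop
8. deliver 0→4:  <4:part t1 ->
9. deliver 4→0:  <0:coor t1 r>
10. deliver 0→1:  <1:part t1 r>
11. deliver 0→3:  <3:part t1 r>
12. deliver 0→4:  <4:part t1 r>
13. deliver 0→2:  <2:part t1 r>
14. propose(0,'p'):  <0:coor t2 r>
15. deliver 1→3:  nop
16. propose(0,'z'):  <0:coor t3 r>
17. deliver 1→4:  nop
18. deliver 0→1:  <1:part t2 r>
19. deliver 3→4:  nop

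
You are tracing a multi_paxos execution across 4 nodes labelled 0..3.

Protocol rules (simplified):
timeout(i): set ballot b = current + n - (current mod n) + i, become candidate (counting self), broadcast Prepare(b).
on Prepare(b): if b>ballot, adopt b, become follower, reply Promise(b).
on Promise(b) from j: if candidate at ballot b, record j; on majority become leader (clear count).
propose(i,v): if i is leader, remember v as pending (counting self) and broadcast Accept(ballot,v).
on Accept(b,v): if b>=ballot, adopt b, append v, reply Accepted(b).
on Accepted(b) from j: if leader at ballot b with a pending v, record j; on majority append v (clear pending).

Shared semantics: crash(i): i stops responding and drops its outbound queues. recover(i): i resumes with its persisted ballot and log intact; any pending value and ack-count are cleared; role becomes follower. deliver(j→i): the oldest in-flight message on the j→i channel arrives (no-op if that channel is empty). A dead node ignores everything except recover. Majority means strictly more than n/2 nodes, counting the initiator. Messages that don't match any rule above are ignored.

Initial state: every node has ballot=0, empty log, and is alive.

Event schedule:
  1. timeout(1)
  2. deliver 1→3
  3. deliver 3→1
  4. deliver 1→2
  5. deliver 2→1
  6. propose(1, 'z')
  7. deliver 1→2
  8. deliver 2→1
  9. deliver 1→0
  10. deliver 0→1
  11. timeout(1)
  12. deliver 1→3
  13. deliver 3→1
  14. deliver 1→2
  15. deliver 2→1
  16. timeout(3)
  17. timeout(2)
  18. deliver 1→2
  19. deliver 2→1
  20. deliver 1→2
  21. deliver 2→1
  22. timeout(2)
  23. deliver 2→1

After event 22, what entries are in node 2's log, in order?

[1] timeout(1) → N1(cand b5 [-])
[2] deliver 1→3 → N3(foll b5 [-])
[3] deliver 3→1 → ∅
[4] deliver 1→2 → N2(foll b5 [-])
[5] deliver 2→1 → N1(lead b5 [-])
[6] propose(1,'z') → ∅
[7] deliver 1→2 → N2(foll b5 [z])
[8] deliver 2→1 → ∅
[9] deliver 1→0 → N0(foll b5 [-])
[10] deliver 0→1 → ∅
[11] timeout(1) → N1(cand b9 [-])
[12] deliver 1→3 → N3(foll b5 [z])
[13] deliver 3→1 → ∅
[14] deliver 1→2 → N2(foll b9 [z])
[15] deliver 2→1 → ∅
[16] timeout(3) → N3(cand b11 [z])
[17] timeout(2) → N2(cand b14 [z])
[18] deliver 1→2 → ∅
[19] deliver 2→1 → N1(foll b14 [-])
[20] deliver 1→2 → ∅
[21] deliver 2→1 → ∅
[22] timeout(2) → N2(cand b18 [z])

z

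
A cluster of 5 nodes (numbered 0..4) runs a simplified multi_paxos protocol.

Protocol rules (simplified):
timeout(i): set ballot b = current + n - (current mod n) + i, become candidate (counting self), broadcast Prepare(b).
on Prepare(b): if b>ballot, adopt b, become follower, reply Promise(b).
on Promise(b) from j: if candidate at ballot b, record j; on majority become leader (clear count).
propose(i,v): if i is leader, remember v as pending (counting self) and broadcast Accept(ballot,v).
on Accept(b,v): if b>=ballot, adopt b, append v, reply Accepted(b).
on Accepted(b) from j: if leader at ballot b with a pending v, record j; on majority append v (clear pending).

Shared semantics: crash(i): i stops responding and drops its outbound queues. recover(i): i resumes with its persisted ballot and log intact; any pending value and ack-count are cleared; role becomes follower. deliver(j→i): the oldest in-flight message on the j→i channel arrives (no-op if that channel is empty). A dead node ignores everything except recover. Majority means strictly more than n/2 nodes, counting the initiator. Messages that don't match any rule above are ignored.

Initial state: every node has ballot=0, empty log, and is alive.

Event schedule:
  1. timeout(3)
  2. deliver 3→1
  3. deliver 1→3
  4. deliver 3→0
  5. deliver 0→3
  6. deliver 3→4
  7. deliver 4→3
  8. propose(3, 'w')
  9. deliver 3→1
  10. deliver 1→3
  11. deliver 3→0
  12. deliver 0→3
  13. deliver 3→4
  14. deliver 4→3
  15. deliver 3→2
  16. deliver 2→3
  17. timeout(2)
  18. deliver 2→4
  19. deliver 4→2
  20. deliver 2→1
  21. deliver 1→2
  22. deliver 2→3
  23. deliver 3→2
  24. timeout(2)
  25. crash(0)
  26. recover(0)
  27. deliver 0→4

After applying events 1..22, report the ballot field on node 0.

8

step 1 timeout(3): 3={cand,b=8,log=-}
step 2 deliver 3→1: 1={foll,b=8,log=-}
step 3 deliver 1→3: —
step 4 deliver 3→0: 0={foll,b=8,log=-}
step 5 deliver 0→3: 3={lead,b=8,log=-}
step 6 deliver 3→4: 4={foll,b=8,log=-}
step 7 deliver 4→3: —
step 8 propose(3,'w'): —
step 9 deliver 3→1: 1={foll,b=8,log=w}
step 10 deliver 1→3: —
step 11 deliver 3→0: 0={foll,b=8,log=w}
step 12 deliver 0→3: 3={lead,b=8,log=w}
step 13 deliver 3→4: 4={foll,b=8,log=w}
step 14 deliver 4→3: —
step 15 deliver 3→2: 2={foll,b=8,log=-}
step 16 deliver 2→3: —
step 17 timeout(2): 2={cand,b=12,log=-}
step 18 deliver 2→4: 4={foll,b=12,log=w}
step 19 deliver 4→2: —
step 20 deliver 2→1: 1={foll,b=12,log=w}
step 21 deliver 1→2: 2={lead,b=12,log=-}
step 22 deliver 2→3: 3={foll,b=12,log=w}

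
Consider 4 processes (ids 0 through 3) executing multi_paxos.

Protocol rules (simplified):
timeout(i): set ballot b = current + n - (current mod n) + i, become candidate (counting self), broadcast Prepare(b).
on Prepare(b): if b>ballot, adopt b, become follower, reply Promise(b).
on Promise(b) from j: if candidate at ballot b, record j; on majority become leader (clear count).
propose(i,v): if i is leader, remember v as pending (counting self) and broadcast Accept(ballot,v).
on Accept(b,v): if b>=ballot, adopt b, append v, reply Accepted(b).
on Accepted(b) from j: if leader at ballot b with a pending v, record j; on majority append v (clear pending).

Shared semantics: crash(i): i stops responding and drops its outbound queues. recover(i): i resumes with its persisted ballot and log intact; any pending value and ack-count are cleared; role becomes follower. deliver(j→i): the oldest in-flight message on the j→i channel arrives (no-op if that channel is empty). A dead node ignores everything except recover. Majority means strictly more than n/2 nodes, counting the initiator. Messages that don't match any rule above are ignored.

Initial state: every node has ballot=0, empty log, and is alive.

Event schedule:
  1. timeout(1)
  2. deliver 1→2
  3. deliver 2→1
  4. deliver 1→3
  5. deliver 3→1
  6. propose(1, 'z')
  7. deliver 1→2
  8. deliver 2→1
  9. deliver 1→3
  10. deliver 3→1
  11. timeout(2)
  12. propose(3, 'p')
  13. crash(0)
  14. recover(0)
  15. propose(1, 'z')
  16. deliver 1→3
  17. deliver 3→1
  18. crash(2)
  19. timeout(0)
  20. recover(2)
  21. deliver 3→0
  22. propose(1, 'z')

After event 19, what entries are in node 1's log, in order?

z

1. timeout(1):  <1:cand b5 ->
2. deliver 1→2:  <2:foll b5 ->
3. deliver 2→1:  nop
4. deliver 1→3:  <3:foll b5 ->
5. deliver 3→1:  <1:lead b5 ->
6. propose(1,'z'):  nop
7. deliver 1→2:  <2:foll b5 z>
8. deliver 2→1:  nop
9. deliver 1→3:  <3:foll b5 z>
10. deliver 3→1:  <1:lead b5 z>
11. timeout(2):  <2:cand b10 z>
12. propose(3,'p'):  nop
13. crash(0):  <0:✗foll b0 ->
14. recover(0):  <0:foll b0 ->
15. propose(1,'z'):  nop
16. deliver 1→3:  <3:foll b5 z,z>
17. deliver 3→1:  nop
18. crash(2):  <2:✗cand b10 z>
19. timeout(0):  <0:cand b4 ->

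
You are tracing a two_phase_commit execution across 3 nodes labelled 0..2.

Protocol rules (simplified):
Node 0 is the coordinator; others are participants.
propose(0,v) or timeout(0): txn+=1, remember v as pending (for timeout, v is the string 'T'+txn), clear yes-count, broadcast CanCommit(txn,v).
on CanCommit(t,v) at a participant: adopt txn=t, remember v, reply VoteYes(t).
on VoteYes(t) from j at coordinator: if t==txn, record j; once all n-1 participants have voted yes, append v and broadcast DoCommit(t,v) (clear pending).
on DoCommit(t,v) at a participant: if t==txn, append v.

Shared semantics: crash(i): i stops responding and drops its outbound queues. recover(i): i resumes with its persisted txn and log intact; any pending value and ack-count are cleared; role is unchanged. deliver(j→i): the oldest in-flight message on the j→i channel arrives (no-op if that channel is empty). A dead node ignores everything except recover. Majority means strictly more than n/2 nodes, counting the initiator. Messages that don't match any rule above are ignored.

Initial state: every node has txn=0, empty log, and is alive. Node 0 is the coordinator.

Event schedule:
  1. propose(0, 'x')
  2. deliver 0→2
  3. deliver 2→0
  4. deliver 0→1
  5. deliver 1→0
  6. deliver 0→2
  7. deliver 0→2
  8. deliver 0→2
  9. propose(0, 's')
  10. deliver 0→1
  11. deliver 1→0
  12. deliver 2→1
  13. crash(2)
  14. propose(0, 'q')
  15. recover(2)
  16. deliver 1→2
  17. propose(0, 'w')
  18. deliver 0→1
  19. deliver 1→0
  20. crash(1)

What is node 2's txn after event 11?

1. propose(0,'x'):  <0:coor t1 ->
2. deliver 0→2:  <2:part t1 ->
3. deliver 2→0:  nop
4. deliver 0→1:  <1:part t1 ->
5. deliver 1→0:  <0:coor t1 x>
6. deliver 0→2:  <2:part t1 x>
7. deliver 0→2:  nop
8. deliver 0→2:  nop
9. propose(0,'s'):  <0:coor t2 x>
10. deliver 0→1:  <1:part t1 x>
11. deliver 1→0:  nop

1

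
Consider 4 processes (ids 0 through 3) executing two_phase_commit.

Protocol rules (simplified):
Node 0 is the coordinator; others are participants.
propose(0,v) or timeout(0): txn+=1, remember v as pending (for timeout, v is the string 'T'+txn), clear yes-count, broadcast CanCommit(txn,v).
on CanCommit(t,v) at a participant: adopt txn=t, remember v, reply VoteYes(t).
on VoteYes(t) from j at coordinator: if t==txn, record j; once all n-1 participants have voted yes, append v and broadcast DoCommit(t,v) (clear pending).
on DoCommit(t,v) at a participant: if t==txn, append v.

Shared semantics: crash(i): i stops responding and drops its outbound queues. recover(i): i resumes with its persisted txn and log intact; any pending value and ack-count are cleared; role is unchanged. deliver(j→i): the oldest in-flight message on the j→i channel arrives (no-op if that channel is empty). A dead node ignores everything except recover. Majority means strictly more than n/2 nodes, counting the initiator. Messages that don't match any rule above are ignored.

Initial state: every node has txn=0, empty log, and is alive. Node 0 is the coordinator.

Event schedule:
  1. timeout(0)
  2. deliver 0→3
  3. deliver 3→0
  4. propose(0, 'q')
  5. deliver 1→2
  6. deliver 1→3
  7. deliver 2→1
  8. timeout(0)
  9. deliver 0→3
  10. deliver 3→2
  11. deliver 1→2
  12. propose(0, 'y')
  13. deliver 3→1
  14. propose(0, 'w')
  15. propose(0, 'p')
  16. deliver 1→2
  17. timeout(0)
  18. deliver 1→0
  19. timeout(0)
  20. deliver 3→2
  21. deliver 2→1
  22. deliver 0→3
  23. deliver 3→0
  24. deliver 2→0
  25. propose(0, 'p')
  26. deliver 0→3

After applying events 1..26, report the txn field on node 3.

step 1 timeout(0): 0={coor,t=1,log=-}
step 2 deliver 0→3: 3={part,t=1,log=-}
step 3 deliver 3→0: —
step 4 propose(0,'q'): 0={coor,t=2,log=-}
step 5 deliver 1→2: —
step 6 deliver 1→3: —
step 7 deliver 2→1: —
step 8 timeout(0): 0={coor,t=3,log=-}
step 9 deliver 0→3: 3={part,t=2,log=-}
step 10 deliver 3→2: —
step 11 deliver 1→2: —
step 12 propose(0,'y'): 0={coor,t=4,log=-}
step 13 deliver 3→1: —
step 14 propose(0,'w'): 0={coor,t=5,log=-}
step 15 propose(0,'p'): 0={coor,t=6,log=-}
step 16 deliver 1→2: —
step 17 timeout(0): 0={coor,t=7,log=-}
step 18 deliver 1→0: —
step 19 timeout(0): 0={coor,t=8,log=-}
step 20 deliver 3→2: —
step 21 deliver 2→1: —
step 22 deliver 0→3: 3={part,t=3,log=-}
step 23 deliver 3→0: —
step 24 deliver 2→0: —
step 25 propose(0,'p'): 0={coor,t=9,log=-}
step 26 deliver 0→3: 3={part,t=4,log=-}

4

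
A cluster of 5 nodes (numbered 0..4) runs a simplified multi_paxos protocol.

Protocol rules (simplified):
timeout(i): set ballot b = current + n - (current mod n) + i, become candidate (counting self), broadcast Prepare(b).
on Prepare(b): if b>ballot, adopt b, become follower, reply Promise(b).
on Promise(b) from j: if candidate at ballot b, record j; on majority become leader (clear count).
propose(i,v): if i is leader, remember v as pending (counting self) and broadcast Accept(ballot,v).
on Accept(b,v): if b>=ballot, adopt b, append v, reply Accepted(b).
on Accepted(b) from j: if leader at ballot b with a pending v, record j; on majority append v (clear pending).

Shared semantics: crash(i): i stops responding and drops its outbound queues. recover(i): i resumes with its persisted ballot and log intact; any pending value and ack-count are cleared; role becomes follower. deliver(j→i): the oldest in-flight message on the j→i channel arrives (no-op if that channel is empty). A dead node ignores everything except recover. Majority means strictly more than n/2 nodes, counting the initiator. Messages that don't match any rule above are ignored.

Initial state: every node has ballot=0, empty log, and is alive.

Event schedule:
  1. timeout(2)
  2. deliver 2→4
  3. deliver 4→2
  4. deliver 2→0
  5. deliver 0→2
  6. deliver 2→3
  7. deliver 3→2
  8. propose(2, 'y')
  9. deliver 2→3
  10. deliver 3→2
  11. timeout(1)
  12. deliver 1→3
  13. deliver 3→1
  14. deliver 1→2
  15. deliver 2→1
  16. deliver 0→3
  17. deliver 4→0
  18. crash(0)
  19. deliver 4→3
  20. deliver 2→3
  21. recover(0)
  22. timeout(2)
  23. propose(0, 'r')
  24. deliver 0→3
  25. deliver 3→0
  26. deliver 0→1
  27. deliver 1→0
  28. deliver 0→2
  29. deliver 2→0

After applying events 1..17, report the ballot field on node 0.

1. timeout(2):  <2:cand b7 ->
2. deliver 2→4:  <4:foll b7 ->
3. deliver 4→2:  nop
4. deliver 2→0:  <0:foll b7 ->
5. deliver 0→2:  <2:lead b7 ->
6. deliver 2→3:  <3:foll b7 ->
7. deliver 3→2:  nop
8. propose(2,'y'):  nop
9. deliver 2→3:  <3:foll b7 y>
10. deliver 3→2:  nop
11. timeout(1):  <1:cand b6 ->
12. deliver 1→3:  nop
13. deliver 3→1:  nop
14. deliver 1→2:  nop
15. deliver 2→1:  <1:foll b7 ->
16. deliver 0→3:  nop
17. deliver 4→0:  nop

7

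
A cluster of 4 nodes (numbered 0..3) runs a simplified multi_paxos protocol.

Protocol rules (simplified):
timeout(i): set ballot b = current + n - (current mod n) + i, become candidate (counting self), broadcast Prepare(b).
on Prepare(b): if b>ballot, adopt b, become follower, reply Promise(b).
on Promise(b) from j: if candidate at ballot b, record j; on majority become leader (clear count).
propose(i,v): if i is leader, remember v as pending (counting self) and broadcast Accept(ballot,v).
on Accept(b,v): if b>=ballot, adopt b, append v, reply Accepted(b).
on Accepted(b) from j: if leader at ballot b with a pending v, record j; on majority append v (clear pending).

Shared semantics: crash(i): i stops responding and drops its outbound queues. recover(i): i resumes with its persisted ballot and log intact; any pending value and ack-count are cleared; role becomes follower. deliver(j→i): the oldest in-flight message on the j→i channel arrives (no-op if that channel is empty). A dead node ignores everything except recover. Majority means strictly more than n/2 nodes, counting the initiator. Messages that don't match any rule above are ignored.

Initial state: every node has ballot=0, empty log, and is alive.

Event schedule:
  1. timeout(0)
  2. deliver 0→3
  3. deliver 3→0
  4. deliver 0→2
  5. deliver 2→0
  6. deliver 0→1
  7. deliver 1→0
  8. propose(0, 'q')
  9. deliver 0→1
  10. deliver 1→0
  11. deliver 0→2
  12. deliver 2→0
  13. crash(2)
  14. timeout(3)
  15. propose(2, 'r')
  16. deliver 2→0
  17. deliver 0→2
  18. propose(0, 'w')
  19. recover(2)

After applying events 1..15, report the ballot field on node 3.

[1] timeout(0) → N0(cand b4 [-])
[2] deliver 0→3 → N3(foll b4 [-])
[3] deliver 3→0 → ∅
[4] deliver 0→2 → N2(foll b4 [-])
[5] deliver 2→0 → N0(lead b4 [-])
[6] deliver 0→1 → N1(foll b4 [-])
[7] deliver 1→0 → ∅
[8] propose(0,'q') → ∅
[9] deliver 0→1 → N1(foll b4 [q])
[10] deliver 1→0 → ∅
[11] deliver 0→2 → N2(foll b4 [q])
[12] deliver 2→0 → N0(lead b4 [q])
[13] crash(2) → N2(✗foll b4 [q])
[14] timeout(3) → N3(cand b11 [-])
[15] propose(2,'r') → ∅

11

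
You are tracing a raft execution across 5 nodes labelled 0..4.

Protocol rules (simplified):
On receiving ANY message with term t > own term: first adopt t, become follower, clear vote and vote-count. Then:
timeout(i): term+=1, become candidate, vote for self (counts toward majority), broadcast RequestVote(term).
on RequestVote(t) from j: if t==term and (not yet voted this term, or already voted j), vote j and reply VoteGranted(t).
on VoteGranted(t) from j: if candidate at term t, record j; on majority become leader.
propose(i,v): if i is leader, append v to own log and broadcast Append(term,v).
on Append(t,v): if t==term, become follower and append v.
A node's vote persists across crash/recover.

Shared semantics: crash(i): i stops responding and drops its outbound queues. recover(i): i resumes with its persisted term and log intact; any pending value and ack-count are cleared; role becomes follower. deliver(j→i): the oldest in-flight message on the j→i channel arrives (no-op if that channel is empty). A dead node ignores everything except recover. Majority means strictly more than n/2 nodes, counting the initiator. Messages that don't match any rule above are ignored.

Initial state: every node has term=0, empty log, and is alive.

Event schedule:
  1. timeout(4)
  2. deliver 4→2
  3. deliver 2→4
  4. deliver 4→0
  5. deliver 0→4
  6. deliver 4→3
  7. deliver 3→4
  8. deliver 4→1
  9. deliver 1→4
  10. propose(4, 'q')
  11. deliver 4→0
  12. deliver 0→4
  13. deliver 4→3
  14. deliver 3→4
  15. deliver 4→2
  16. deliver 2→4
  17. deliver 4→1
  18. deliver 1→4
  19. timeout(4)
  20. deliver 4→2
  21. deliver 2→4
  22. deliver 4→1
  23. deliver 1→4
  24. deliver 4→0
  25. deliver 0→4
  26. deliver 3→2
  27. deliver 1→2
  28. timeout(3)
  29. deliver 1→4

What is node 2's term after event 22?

after 1 — timeout(4): n4:cand/t1/[-]
after 2 — deliver 4→2: n2:foll/t1/[-]
after 3 — deliver 2→4: ·
after 4 — deliver 4→0: n0:foll/t1/[-]
after 5 — deliver 0→4: n4:lead/t1/[-]
after 6 — deliver 4→3: n3:foll/t1/[-]
after 7 — deliver 3→4: ·
after 8 — deliver 4→1: n1:foll/t1/[-]
after 9 — deliver 1→4: ·
after 10 — propose(4,'q'): n4:lead/t1/[q]
after 11 — deliver 4→0: n0:foll/t1/[q]
after 12 — deliver 0→4: ·
after 13 — deliver 4→3: n3:foll/t1/[q]
after 14 — deliver 3→4: ·
after 15 — deliver 4→2: n2:foll/t1/[q]
after 16 — deliver 2→4: ·
after 17 — deliver 4→1: n1:foll/t1/[q]
after 18 — deliver 1→4: ·
after 19 — timeout(4): n4:cand/t2/[q]
after 20 — deliver 4→2: n2:foll/t2/[q]
after 21 — deliver 2→4: ·
after 22 — deliver 4→1: n1:foll/t2/[q]

2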